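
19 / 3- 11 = -14 / 3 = -4.67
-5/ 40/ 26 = -1/ 208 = -0.00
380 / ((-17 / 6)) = -2280 / 17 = -134.12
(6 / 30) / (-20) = -1 / 100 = -0.01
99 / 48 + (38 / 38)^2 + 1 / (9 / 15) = 227 / 48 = 4.73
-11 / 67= -0.16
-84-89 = -173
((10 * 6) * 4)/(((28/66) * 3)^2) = 7260/49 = 148.16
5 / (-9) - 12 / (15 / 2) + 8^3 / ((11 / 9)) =206293 / 495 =416.75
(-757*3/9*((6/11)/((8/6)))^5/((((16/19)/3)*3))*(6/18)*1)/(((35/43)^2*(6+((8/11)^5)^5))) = -117384331912740379976339037450087/407755349007655669519639841612800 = -0.29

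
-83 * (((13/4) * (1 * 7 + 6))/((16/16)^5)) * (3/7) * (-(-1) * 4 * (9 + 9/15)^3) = -4653821952/875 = -5318653.66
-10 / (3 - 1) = -5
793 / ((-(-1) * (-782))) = -793 / 782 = -1.01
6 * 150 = 900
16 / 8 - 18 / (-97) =2.19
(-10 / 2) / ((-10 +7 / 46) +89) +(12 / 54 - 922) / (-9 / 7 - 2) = 211392542 / 753687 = 280.48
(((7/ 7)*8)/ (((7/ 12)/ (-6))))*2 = -1152/ 7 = -164.57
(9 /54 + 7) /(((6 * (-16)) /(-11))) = 473 /576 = 0.82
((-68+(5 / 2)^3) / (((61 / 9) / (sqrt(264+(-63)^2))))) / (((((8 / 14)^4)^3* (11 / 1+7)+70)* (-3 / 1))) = 17398498011657* sqrt(4233) / 472965741851504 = 2.39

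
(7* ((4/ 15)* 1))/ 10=14/ 75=0.19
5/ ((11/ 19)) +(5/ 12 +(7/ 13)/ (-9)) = 46297/ 5148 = 8.99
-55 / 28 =-1.96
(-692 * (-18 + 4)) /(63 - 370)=-9688 /307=-31.56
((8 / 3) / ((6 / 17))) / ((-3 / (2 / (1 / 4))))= -544 / 27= -20.15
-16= -16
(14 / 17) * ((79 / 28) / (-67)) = -79 / 2278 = -0.03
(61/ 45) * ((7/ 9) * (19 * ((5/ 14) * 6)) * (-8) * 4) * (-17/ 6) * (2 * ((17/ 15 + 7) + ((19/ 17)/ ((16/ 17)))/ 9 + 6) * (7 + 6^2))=17403778118/ 3645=4774699.07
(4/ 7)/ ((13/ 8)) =32/ 91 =0.35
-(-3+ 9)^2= -36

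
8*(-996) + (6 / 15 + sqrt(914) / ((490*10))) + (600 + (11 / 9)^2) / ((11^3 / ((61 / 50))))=-42946774199 / 5390550 + sqrt(914) / 4900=-7967.04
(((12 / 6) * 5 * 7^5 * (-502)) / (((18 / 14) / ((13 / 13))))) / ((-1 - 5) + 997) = -590597980 / 8919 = -66217.96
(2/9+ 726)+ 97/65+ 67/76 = 32393383/44460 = 728.60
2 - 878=-876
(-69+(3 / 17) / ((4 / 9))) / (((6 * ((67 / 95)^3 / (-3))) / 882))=1763847579375 / 20451884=86243.77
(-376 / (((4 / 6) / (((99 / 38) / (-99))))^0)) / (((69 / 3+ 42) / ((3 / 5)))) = -1128 / 325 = -3.47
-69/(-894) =23/298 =0.08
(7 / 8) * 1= 7 / 8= 0.88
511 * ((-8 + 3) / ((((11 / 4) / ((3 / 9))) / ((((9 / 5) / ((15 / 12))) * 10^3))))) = -4905600 / 11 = -445963.64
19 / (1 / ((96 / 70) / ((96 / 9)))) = 2.44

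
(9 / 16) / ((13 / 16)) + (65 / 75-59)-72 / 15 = -12137 / 195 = -62.24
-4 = -4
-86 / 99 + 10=904 / 99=9.13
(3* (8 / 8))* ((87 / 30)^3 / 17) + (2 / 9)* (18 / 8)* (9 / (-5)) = 3.40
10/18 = 5/9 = 0.56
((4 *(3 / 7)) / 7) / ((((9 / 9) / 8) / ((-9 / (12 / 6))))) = -8.82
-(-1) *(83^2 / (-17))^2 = 47458321 / 289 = 164215.64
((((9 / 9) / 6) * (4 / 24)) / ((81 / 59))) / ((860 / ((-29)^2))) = 49619 / 2507760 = 0.02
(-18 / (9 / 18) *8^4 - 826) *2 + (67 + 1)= -296496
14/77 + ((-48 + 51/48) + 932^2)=152869595/176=868577.24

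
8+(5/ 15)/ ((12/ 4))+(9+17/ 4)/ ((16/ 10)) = 4721/ 288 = 16.39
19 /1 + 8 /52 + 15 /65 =252 /13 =19.38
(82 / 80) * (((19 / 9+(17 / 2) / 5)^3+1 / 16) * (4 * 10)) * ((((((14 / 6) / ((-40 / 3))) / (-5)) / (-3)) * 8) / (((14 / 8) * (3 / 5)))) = -3312731899 / 16402500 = -201.97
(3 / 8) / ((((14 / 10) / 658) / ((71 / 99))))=16685 / 132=126.40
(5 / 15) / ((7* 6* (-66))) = -1 / 8316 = -0.00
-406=-406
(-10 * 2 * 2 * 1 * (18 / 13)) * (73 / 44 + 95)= -765540 / 143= -5353.43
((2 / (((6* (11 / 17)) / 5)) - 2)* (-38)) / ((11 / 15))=-3610 / 121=-29.83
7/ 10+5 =5.70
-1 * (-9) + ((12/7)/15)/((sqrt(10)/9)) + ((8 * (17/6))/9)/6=9.75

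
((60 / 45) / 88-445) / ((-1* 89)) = 29369 / 5874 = 5.00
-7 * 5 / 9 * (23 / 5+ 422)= -1659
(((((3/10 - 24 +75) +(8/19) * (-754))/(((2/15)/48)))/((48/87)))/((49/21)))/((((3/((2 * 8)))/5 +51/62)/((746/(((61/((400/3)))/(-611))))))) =165786221418896000/1922781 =86222102995.03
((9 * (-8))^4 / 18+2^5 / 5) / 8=933124 / 5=186624.80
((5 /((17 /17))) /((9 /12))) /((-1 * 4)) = -5 /3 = -1.67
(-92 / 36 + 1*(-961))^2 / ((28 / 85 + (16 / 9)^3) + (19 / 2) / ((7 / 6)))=402715192320 / 6112009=65889.17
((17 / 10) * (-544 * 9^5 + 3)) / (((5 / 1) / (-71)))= 38772042171 / 50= 775440843.42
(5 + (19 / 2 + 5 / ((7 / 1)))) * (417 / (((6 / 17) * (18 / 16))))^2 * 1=3171580792 / 189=16780850.75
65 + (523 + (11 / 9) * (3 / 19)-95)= 493.19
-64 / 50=-32 / 25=-1.28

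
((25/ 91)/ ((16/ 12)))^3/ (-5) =-0.00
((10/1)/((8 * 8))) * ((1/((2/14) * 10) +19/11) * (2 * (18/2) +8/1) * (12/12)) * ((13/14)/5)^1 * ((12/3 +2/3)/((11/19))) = 285779/19360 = 14.76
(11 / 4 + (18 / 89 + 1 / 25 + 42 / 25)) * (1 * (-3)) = -124749 / 8900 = -14.02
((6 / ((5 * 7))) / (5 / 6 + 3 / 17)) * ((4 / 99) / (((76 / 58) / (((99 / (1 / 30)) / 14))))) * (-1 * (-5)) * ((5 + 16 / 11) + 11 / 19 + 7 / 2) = 167452380 / 2863091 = 58.49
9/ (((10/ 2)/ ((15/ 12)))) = 9/ 4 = 2.25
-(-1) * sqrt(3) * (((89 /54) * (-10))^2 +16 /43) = 8526739 * sqrt(3) /31347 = 471.14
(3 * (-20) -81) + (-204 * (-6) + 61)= 1144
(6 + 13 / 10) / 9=73 / 90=0.81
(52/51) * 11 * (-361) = -206492/51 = -4048.86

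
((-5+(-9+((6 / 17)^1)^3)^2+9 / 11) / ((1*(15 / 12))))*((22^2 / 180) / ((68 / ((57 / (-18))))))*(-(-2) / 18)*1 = -4219007725933 / 4985614876950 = -0.85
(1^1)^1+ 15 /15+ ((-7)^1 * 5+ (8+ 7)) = -18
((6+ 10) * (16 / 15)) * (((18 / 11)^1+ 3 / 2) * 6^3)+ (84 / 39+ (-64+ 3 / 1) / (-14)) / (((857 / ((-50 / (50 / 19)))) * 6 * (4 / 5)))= 793473860093 / 68628560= 11561.86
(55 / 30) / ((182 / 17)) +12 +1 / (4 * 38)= 505331 / 41496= 12.18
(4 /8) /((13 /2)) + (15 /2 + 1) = 8.58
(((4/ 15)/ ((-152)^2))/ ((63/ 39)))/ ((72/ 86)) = 559/ 65499840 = 0.00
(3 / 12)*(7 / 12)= 7 / 48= 0.15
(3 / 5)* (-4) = -12 / 5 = -2.40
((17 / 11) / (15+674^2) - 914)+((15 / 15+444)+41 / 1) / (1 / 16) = 2017105487 / 293953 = 6862.00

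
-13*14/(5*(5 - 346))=182/1705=0.11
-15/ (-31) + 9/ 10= 429/ 310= 1.38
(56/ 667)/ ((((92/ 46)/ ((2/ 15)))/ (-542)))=-30352/ 10005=-3.03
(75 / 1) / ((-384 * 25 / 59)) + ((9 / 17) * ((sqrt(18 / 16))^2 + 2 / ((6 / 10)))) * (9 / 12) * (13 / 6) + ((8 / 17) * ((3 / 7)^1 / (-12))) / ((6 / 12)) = 50889 / 15232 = 3.34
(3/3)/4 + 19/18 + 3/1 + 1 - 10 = -169/36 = -4.69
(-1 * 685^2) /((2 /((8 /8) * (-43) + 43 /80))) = 318791465 /32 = 9962233.28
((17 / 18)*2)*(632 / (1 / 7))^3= 1471954129408 / 9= 163550458823.11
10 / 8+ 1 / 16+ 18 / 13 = 561 / 208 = 2.70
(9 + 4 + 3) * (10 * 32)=5120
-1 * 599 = -599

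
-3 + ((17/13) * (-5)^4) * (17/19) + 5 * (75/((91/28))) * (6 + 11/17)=6278528/4199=1495.24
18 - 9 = 9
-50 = -50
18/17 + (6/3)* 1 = 52/17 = 3.06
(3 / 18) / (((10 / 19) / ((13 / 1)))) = 247 / 60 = 4.12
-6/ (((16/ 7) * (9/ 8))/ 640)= -4480/ 3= -1493.33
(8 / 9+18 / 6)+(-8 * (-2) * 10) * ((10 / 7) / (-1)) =-14155 / 63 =-224.68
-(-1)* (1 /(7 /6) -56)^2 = 148996 /49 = 3040.73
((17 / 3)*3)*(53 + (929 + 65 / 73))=1219767 / 73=16709.14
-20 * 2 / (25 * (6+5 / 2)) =-0.19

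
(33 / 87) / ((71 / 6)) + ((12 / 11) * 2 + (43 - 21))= 548420 / 22649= 24.21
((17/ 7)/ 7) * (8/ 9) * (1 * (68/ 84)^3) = 668168/ 4084101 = 0.16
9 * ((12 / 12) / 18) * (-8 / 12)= -0.33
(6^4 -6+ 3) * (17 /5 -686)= -4413009 /5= -882601.80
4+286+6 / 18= 871 / 3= 290.33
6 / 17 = 0.35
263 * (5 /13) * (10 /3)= 13150 /39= 337.18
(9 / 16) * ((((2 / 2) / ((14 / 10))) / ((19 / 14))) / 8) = 0.04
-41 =-41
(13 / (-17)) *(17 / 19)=-0.68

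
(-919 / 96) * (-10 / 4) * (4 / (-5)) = -919 / 48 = -19.15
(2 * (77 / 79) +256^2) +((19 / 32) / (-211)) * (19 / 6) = 209750770457 / 3200448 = 65537.94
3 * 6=18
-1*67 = -67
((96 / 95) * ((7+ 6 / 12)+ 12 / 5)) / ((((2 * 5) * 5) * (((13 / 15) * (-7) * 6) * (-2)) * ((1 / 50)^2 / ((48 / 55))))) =10368 / 1729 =6.00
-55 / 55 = -1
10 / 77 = 0.13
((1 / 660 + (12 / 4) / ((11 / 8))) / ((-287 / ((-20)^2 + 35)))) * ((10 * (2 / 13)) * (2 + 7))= -170955 / 3731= -45.82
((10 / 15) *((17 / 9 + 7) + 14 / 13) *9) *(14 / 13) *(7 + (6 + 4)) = 555016 / 507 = 1094.71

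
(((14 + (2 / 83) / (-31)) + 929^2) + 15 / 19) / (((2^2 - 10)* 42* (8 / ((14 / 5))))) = -21096104171 / 17599320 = -1198.69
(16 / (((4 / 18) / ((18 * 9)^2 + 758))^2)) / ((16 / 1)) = 14764437081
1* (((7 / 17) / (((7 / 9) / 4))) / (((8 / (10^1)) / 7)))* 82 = 25830 / 17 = 1519.41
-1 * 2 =-2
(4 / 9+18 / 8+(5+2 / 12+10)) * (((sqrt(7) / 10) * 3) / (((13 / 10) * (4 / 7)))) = 4501 * sqrt(7) / 624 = 19.08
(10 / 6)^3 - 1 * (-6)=287 / 27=10.63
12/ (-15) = -0.80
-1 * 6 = -6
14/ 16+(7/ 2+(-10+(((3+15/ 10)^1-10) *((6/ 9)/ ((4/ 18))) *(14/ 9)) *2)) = -1367/ 24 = -56.96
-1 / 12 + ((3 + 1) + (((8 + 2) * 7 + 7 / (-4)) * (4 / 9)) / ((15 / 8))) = 3617 / 180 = 20.09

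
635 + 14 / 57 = 36209 / 57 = 635.25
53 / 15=3.53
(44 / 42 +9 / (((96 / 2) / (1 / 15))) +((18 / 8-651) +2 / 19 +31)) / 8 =-19681381 / 255360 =-77.07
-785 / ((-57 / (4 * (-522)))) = -546360 / 19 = -28755.79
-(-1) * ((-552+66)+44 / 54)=-13100 / 27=-485.19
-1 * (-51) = 51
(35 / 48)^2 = 1225 / 2304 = 0.53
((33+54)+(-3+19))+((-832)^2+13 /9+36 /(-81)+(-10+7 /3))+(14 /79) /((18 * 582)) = 286483538581 /413802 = 692320.33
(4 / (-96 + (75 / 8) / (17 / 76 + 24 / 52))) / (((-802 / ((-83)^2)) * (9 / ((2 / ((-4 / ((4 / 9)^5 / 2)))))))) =-4775785472 / 23752786850019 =-0.00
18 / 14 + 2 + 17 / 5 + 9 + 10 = 25.69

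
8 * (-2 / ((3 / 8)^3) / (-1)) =8192 / 27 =303.41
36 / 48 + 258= 1035 / 4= 258.75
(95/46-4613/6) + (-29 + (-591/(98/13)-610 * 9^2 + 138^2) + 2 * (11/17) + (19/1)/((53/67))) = -190178427769/6092562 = -31214.85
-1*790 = -790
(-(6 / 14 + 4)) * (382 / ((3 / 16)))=-9022.48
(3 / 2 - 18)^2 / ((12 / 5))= 113.44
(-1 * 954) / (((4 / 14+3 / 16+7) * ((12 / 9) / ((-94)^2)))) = -26225248 / 31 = -845975.74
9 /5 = 1.80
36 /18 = 2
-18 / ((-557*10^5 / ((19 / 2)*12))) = 513 / 13925000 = 0.00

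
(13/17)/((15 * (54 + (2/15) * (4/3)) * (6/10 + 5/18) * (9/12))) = 2340/1637117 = 0.00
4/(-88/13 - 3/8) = -416/743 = -0.56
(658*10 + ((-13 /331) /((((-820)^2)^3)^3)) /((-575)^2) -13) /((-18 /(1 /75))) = -20192032768178328243157243524783263136645119999999999999999999987 /4150943236948491415907153762518258753536000000000000000000000000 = -4.86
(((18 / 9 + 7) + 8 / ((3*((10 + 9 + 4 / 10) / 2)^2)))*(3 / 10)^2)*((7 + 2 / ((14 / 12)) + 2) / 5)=2293587 / 1317260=1.74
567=567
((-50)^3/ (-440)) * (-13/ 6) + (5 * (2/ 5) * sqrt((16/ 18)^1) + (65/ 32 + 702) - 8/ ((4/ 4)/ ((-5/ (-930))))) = 4 * sqrt(2)/ 3 + 965253/ 10912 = 90.34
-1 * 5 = -5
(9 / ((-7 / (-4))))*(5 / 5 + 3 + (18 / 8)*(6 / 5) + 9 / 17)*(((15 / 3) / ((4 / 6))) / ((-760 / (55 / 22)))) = -33183 / 36176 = -0.92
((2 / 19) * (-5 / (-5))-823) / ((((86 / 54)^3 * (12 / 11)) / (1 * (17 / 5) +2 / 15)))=-3986990667 / 6042532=-659.82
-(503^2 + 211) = -253220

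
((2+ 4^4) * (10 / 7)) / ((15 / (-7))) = -172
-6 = -6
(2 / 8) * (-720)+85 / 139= -24935 / 139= -179.39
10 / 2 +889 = 894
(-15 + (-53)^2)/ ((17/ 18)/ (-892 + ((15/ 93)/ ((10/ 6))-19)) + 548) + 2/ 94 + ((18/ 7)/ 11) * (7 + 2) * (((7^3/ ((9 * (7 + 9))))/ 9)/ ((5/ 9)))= 7052889218563/ 1152037738280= 6.12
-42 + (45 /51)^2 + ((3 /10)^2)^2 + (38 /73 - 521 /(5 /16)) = -360314145143 /210970000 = -1707.89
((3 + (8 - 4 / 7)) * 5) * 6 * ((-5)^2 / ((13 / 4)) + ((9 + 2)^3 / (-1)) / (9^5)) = 4297945810 / 1791153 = 2399.54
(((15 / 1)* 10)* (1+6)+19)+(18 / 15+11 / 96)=513751 / 480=1070.31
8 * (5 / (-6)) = -6.67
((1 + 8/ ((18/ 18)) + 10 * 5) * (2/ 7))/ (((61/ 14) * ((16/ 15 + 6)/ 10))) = 17700/ 3233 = 5.47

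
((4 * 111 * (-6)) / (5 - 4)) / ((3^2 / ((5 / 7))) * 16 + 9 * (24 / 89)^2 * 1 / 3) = -1465385 / 111014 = -13.20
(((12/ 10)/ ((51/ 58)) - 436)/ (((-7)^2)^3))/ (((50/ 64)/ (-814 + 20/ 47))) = 45205269504/ 11750193875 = 3.85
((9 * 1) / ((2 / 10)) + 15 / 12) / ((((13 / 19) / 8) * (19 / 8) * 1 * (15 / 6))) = 1184 / 13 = 91.08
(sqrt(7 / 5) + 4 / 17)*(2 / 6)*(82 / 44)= 82 / 561 + 41*sqrt(35) / 330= 0.88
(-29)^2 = 841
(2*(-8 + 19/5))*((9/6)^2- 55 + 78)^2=-214221/40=-5355.52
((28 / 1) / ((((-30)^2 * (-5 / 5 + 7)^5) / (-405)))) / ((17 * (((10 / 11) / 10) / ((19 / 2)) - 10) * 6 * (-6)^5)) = -1463 / 7154357944320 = -0.00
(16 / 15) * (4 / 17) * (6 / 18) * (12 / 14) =0.07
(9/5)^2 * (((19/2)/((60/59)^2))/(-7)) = -595251/140000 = -4.25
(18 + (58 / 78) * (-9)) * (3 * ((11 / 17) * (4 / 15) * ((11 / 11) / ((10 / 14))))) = 45276 / 5525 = 8.19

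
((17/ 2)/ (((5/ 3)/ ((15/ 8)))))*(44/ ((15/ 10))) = 561/ 2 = 280.50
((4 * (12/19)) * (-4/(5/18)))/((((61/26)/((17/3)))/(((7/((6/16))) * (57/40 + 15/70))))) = -2688.70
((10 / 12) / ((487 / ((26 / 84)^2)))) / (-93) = -845 / 479359944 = -0.00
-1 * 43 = -43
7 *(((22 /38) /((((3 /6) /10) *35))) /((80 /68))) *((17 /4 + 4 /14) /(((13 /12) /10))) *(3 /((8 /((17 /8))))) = 65.67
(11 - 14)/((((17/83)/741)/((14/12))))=-430521/34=-12662.38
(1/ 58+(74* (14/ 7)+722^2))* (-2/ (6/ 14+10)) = -211701399/ 2117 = -100000.66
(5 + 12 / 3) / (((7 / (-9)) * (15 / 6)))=-162 / 35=-4.63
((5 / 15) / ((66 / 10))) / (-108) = -5 / 10692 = -0.00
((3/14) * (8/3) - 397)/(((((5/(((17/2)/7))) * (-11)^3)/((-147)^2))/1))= 4160835/2662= 1563.05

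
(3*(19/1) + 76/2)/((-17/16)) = -1520/17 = -89.41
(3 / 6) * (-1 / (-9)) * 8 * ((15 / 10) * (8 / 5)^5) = 65536 / 9375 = 6.99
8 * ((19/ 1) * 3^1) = 456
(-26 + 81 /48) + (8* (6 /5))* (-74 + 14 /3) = -55193 /80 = -689.91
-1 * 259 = -259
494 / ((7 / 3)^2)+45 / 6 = 9627 / 98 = 98.23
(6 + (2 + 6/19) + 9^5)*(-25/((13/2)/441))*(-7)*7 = 1212361060050/247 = 4908344372.67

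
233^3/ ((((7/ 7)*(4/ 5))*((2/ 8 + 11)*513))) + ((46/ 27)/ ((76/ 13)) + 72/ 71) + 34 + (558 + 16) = 2195675075/ 655614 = 3349.04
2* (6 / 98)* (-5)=-30 / 49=-0.61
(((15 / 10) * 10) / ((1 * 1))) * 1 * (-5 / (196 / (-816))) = 15300 / 49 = 312.24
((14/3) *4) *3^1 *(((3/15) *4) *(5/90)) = 112/45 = 2.49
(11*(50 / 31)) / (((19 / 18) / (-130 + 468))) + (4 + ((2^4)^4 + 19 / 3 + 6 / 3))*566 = 65566368830 / 1767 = 37106037.82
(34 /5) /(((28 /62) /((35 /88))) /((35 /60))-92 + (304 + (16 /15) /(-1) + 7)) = 22134 /715709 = 0.03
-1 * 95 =-95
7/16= 0.44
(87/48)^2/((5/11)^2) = 101761/6400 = 15.90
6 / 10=3 / 5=0.60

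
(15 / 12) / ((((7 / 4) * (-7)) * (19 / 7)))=-5 / 133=-0.04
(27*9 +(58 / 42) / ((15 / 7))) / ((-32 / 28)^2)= 134309 / 720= 186.54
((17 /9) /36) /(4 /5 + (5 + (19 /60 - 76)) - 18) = -85 /142371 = -0.00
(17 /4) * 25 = 425 /4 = 106.25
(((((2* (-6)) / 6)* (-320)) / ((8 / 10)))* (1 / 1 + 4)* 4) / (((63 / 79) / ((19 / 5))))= 4803200 / 63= 76241.27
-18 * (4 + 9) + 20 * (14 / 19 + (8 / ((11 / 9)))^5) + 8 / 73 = 240067.17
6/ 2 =3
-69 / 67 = -1.03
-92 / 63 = -1.46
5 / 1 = 5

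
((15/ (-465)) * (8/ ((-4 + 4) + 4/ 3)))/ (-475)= 6/ 14725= 0.00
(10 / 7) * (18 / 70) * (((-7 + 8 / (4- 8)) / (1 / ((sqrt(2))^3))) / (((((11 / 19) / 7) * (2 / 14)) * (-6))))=1026 * sqrt(2) / 11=131.91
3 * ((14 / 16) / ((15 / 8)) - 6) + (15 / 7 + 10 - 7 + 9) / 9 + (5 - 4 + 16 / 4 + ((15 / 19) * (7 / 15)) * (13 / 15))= -3874 / 399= -9.71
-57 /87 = -19 /29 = -0.66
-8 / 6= -4 / 3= -1.33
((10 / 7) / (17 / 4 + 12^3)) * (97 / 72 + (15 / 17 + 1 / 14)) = 98575 / 51946713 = 0.00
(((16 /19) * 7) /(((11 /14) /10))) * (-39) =-611520 /209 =-2925.93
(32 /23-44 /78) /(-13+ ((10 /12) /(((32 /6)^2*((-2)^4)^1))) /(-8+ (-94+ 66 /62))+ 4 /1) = -6339837952 /68977917723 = -0.09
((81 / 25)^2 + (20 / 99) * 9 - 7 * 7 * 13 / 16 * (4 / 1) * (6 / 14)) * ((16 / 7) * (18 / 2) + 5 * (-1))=-167662819 / 192500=-870.98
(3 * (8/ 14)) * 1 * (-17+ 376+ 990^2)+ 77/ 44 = 47062081/ 28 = 1680788.61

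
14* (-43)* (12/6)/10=-602/5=-120.40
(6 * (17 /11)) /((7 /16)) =1632 /77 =21.19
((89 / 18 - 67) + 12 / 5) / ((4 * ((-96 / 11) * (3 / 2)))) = 59059 / 51840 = 1.14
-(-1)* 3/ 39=1/ 13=0.08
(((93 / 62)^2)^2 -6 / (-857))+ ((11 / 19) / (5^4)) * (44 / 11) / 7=5778871453 / 1139810000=5.07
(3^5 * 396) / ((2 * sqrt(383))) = 48114 * sqrt(383) / 383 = 2458.51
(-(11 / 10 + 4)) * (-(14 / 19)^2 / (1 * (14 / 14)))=4998 / 1805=2.77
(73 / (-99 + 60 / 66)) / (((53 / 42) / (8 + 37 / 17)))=-5834598 / 972179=-6.00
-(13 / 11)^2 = -169 / 121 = -1.40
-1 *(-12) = 12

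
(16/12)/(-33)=-4/99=-0.04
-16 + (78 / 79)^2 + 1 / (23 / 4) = -2131792 / 143543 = -14.85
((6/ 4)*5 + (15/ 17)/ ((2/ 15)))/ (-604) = -60/ 2567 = -0.02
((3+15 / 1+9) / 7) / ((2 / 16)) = 216 / 7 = 30.86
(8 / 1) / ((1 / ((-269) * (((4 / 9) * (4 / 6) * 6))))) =-34432 / 9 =-3825.78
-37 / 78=-0.47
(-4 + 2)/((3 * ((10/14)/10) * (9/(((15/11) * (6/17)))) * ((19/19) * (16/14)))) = -245/561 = -0.44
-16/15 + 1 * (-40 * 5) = -3016/15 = -201.07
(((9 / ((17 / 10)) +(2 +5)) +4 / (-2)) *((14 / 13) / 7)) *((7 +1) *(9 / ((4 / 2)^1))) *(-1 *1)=-12600 / 221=-57.01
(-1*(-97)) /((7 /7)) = 97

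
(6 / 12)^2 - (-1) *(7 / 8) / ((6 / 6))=1.12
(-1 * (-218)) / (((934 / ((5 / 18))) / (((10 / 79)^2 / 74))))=13625 / 970544151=0.00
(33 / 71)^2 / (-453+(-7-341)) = -121 / 448649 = -0.00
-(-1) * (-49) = -49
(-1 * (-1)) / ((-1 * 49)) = -0.02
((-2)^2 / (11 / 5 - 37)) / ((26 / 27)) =-0.12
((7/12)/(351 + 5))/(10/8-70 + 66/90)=-5/207548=-0.00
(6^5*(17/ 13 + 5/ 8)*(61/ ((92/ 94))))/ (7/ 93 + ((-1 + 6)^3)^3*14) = 26046115866/ 760347658343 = 0.03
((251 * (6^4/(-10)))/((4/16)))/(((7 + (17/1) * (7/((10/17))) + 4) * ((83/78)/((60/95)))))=-45107712/124583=-362.07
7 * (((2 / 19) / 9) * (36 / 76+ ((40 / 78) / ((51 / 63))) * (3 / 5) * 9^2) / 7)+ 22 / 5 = 1901032 / 398905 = 4.77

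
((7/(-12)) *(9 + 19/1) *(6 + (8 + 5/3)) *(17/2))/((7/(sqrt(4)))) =-5593/9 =-621.44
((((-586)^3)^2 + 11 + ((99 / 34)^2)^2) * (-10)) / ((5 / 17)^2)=-4681052696605428102.85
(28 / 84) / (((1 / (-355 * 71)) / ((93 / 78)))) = -781355 / 78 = -10017.37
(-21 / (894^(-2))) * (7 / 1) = -117487692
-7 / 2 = -3.50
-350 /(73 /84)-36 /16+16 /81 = -9574145 /23652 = -404.79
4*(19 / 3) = 25.33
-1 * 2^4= -16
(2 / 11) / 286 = 1 / 1573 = 0.00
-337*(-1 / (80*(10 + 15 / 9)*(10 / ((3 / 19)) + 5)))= 3033 / 574000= 0.01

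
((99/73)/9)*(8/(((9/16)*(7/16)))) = 22528/4599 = 4.90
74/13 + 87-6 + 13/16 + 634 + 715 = 298793/208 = 1436.50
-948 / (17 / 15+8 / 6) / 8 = -3555 / 74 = -48.04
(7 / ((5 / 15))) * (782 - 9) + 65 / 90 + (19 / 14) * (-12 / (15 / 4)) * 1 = 10224509 / 630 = 16229.38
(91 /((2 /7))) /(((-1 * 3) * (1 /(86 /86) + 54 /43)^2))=-20.86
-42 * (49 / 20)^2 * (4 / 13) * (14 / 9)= -120.67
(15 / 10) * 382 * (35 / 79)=20055 / 79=253.86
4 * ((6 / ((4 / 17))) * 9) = 918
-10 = -10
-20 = -20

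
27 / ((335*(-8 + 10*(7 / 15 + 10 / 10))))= 81 / 6700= 0.01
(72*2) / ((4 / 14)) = 504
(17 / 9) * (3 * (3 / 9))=17 / 9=1.89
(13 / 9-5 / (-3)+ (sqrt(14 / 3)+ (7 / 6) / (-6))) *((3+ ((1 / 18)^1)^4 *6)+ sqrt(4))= 87481 *sqrt(42) / 52488+ 3061835 / 209952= 25.38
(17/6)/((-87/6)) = -17/87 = -0.20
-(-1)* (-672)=-672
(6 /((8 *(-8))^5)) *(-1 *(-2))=-3 /268435456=-0.00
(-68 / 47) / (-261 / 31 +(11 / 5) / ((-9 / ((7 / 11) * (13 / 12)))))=1138320 / 6756767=0.17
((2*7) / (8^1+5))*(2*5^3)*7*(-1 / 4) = -471.15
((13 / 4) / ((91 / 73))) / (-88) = -73 / 2464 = -0.03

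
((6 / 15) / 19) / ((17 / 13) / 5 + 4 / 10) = 26 / 817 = 0.03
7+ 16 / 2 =15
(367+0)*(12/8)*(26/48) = 4771/16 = 298.19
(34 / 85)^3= 8 / 125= 0.06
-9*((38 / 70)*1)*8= -1368 / 35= -39.09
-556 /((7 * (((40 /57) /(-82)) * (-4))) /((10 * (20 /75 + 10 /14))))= -11152943 /490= -22761.11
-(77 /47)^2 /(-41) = 5929 /90569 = 0.07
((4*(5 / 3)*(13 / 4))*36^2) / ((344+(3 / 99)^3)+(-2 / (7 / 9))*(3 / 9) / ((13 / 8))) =91829097360 / 1123246963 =81.75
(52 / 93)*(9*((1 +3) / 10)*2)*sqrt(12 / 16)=312*sqrt(3) / 155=3.49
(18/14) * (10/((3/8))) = 240/7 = 34.29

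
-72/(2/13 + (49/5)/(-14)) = 9360/71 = 131.83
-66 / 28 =-33 / 14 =-2.36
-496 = -496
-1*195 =-195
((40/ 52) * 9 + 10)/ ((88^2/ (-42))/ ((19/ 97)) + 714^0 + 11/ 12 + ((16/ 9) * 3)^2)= -1053360/ 56701307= -0.02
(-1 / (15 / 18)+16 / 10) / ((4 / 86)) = 43 / 5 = 8.60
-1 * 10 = -10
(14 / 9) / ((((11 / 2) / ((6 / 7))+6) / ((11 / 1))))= 1.38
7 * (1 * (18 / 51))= 42 / 17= 2.47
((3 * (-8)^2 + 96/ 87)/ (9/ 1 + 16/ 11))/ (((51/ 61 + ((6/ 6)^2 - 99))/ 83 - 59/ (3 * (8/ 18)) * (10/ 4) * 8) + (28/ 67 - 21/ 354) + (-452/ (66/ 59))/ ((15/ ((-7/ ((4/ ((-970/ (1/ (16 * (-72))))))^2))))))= 5424605130560/ 4321803256103193645097721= 0.00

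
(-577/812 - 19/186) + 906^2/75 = 20660549417/1887900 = 10943.67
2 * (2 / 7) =4 / 7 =0.57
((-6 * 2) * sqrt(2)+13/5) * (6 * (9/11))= 702/55 - 648 * sqrt(2)/11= -70.55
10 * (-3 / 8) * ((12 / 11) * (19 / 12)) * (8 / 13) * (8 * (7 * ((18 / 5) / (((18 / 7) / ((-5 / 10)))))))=156.25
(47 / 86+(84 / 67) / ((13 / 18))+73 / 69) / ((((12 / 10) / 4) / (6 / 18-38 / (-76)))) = 9.28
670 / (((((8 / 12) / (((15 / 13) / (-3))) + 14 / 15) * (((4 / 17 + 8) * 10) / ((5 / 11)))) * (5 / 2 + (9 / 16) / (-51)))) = -96815 / 52129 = -1.86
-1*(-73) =73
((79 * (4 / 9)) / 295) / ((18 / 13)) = 2054 / 23895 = 0.09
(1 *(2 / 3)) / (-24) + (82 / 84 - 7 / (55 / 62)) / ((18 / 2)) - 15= -15.80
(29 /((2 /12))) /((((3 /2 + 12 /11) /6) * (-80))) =-957 /190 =-5.04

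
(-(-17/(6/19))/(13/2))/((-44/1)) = -323/1716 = -0.19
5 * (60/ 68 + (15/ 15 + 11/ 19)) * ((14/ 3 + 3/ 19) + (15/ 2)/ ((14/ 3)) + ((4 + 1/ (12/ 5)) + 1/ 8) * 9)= 200078975/ 343672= 582.18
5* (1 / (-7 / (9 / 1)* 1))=-45 / 7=-6.43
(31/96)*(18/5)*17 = 1581/80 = 19.76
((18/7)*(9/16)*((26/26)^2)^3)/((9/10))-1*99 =-2727/28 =-97.39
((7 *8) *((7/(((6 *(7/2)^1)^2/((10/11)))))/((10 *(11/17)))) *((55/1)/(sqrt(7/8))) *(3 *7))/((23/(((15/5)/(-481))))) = -1360 *sqrt(14)/121693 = -0.04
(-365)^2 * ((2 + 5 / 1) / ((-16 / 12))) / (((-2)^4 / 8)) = -349715.62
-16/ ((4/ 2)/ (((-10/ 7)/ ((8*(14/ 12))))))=60/ 49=1.22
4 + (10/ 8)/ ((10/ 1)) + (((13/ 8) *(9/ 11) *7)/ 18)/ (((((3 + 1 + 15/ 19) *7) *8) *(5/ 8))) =25429/ 6160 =4.13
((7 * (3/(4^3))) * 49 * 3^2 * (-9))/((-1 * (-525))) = -3969/1600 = -2.48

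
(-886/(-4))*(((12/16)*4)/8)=1329/16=83.06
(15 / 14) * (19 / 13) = 285 / 182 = 1.57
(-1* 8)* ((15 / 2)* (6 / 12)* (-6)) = 180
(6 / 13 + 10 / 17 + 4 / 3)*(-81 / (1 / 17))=-42660 / 13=-3281.54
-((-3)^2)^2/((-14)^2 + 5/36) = -2916/7061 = -0.41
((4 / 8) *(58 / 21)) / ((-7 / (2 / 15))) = -58 / 2205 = -0.03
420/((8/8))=420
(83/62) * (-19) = -1577/62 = -25.44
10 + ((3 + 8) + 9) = 30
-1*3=-3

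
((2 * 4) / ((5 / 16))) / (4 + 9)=128 / 65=1.97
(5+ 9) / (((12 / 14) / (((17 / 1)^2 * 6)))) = 28322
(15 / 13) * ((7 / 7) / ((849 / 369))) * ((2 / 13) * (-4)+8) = 177120 / 47827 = 3.70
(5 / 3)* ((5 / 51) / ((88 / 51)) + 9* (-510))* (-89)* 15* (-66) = -674033156.25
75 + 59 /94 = 7109 /94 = 75.63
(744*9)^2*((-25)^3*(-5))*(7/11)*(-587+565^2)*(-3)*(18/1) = -421900740491580000000/11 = -38354612771961818181.82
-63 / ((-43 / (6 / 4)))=189 / 86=2.20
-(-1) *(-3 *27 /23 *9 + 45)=306 /23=13.30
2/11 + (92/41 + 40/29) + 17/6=520939/78474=6.64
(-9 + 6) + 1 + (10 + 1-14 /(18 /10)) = 11 /9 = 1.22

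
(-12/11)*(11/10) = -6/5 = -1.20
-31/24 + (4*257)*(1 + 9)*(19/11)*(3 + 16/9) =67189057/792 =84834.67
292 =292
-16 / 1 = -16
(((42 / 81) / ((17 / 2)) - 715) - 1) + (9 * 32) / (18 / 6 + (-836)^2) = -229669261592 / 320794641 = -715.94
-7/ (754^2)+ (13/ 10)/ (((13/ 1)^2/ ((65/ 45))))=283943/ 25583220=0.01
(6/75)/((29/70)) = 28/145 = 0.19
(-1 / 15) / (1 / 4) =-4 / 15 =-0.27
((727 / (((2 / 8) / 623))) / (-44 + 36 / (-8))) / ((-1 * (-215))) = -3623368 / 20855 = -173.74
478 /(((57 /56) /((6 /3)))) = 53536 /57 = 939.23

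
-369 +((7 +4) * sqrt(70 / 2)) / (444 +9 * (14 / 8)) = -369 +44 * sqrt(35) / 1839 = -368.86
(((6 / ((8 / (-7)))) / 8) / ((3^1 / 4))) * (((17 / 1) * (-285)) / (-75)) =-2261 / 40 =-56.52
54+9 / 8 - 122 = -535 / 8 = -66.88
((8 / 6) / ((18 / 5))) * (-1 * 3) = -10 / 9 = -1.11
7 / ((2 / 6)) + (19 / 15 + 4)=394 / 15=26.27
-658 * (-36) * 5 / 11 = 118440 / 11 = 10767.27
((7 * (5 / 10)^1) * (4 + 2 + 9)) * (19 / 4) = 1995 / 8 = 249.38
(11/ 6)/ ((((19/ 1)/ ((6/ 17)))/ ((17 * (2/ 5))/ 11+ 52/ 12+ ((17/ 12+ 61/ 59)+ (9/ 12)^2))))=413521/ 1524560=0.27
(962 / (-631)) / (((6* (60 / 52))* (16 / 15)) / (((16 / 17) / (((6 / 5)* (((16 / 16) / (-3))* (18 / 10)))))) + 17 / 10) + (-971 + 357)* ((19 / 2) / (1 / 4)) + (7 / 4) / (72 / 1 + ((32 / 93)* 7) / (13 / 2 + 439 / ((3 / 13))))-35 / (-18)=-34776584371219120723 / 1490660661948768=-23329.65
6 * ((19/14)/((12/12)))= 57/7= 8.14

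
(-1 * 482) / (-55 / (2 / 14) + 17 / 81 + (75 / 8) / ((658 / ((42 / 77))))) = 1130343984 / 902357711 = 1.25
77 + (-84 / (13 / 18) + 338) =3883 / 13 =298.69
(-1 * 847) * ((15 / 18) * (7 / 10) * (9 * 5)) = -88935 / 4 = -22233.75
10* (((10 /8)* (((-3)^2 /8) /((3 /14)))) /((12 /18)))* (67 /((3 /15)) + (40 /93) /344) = 351663375 /10664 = 32976.69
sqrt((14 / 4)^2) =3.50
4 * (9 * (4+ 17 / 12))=195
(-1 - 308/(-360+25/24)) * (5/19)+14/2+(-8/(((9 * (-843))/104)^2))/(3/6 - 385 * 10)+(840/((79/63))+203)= 1008421774930530158431/1146147357489143013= 879.84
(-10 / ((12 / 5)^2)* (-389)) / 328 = 48625 / 23616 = 2.06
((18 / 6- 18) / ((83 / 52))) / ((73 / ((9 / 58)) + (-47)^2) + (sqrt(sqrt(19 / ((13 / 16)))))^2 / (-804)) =-4939549483050 / 1408366178062891- 705510 * sqrt(247) / 1408366178062891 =-0.00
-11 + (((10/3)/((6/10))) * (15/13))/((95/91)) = -277/57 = -4.86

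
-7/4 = -1.75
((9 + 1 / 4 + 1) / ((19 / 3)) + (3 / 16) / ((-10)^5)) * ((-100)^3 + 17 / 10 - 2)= -491999577599829 / 304000000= -1618419.66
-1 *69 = -69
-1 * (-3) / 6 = 1 / 2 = 0.50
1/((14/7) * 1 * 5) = 1/10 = 0.10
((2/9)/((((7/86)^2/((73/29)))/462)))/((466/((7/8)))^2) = 10393229/75570288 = 0.14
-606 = -606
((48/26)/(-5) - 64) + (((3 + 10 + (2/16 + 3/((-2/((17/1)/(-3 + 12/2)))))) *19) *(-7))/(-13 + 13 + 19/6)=-67241/260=-258.62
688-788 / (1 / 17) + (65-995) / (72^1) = -152651 / 12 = -12720.92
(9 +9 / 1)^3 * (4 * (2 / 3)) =15552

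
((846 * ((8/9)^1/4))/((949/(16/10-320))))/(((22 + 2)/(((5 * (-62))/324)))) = 579886/230607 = 2.51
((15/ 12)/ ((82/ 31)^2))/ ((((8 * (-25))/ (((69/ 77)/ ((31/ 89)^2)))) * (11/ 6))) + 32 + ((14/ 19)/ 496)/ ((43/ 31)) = 11910742340921/ 372240102080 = 32.00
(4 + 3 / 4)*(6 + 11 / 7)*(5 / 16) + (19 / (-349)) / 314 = 275878499 / 24547264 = 11.24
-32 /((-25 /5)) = 32 /5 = 6.40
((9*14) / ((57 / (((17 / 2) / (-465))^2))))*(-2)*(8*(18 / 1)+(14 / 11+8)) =-1136926 / 5021225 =-0.23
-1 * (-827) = 827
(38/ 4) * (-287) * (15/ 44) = -81795/ 88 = -929.49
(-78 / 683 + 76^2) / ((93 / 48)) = 63118880 / 21173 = 2981.10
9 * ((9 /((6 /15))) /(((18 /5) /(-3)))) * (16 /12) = -225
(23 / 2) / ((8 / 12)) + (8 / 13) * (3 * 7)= 1569 / 52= 30.17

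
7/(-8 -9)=-7/17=-0.41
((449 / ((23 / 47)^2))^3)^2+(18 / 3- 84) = 43442850031418602173.84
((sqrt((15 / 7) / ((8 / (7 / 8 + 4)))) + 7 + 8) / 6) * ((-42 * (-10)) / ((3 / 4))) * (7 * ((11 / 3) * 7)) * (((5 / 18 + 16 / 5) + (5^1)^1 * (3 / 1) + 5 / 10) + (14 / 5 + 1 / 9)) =530915 * sqrt(455) / 27 + 148656200 / 27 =5925222.37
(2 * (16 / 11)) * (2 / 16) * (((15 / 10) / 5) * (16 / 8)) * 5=12 / 11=1.09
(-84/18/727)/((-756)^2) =-1/89037144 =-0.00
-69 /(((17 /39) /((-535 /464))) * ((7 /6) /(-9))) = -38871495 /27608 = -1407.98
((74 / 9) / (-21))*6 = -148 / 63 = -2.35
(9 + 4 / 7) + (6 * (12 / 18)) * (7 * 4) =851 / 7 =121.57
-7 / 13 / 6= -7 / 78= -0.09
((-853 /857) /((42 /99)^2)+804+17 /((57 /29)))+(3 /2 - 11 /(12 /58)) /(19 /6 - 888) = 807.18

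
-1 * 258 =-258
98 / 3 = 32.67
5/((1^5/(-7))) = -35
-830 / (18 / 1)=-415 / 9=-46.11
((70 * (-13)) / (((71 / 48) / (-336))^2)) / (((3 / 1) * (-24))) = 3287531520 / 5041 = 652158.60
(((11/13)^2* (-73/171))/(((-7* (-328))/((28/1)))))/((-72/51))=150161/56873232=0.00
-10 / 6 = -5 / 3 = -1.67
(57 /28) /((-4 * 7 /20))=-285 /196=-1.45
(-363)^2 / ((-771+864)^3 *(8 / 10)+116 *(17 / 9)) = 0.20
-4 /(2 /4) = -8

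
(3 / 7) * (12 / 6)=6 / 7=0.86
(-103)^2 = 10609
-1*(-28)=28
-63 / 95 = -0.66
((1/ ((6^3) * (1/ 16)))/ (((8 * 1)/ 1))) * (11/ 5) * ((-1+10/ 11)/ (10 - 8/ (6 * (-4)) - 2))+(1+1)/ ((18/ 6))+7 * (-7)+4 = -199501/ 4500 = -44.33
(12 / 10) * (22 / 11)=12 / 5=2.40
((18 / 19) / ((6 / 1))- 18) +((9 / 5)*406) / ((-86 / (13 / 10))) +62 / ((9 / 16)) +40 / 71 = 2137757159 / 26103150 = 81.90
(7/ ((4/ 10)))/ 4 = 35/ 8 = 4.38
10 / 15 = 2 / 3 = 0.67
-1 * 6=-6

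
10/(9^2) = 10/81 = 0.12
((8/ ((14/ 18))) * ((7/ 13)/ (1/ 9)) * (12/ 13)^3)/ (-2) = -559872/ 28561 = -19.60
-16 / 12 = -4 / 3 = -1.33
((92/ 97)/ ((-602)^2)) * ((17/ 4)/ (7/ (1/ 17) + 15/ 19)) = 7429/ 80008655888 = 0.00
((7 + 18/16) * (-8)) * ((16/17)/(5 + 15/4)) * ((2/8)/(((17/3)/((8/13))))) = -0.19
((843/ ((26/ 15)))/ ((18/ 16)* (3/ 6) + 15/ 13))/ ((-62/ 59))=-994740/ 3689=-269.65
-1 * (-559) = 559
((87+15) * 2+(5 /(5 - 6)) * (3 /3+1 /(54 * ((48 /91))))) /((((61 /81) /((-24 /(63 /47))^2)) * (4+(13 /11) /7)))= 25045125094 /1233603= 20302.42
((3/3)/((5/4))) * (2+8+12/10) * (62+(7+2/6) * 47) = 54656/15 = 3643.73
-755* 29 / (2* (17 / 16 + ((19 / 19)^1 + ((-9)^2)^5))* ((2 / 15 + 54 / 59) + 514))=-171100 / 28067798552497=-0.00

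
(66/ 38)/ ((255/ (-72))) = -792/ 1615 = -0.49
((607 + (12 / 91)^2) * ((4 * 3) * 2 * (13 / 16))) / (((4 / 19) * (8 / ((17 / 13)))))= 4870882959 / 529984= 9190.62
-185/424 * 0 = 0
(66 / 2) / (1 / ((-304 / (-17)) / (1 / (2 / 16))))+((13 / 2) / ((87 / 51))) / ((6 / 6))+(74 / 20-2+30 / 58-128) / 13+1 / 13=2178303 / 32045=67.98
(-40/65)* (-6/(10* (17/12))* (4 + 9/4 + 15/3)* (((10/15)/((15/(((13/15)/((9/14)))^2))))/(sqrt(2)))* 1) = 20384* sqrt(2)/172125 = 0.17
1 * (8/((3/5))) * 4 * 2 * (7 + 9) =5120/3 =1706.67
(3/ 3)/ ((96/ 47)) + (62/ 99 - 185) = -582545/ 3168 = -183.88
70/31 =2.26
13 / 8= 1.62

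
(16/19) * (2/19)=32/361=0.09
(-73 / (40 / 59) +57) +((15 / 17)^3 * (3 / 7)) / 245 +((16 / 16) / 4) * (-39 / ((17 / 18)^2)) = -4152541453 / 67406360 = -61.60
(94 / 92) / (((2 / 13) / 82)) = 25051 / 46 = 544.59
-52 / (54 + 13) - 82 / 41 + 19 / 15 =-1517 / 1005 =-1.51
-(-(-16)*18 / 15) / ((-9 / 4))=128 / 15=8.53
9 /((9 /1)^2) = 1 /9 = 0.11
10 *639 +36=6426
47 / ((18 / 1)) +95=1757 / 18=97.61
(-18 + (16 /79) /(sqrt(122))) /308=-9 /154 + 2* sqrt(122) /371063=-0.06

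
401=401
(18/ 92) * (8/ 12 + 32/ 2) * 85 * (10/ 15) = 4250/ 23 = 184.78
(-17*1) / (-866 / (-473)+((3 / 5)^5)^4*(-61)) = -766849517822265625 / 82487591610459197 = -9.30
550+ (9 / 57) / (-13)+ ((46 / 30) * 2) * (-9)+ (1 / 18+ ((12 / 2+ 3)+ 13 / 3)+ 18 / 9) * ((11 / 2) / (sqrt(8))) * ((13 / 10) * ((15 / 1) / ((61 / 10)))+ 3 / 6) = 1374197 * sqrt(2) / 17568+ 645149 / 1235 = 633.01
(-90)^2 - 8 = 8092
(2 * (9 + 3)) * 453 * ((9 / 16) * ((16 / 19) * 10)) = 978480 / 19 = 51498.95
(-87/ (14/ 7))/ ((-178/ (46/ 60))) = 667/ 3560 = 0.19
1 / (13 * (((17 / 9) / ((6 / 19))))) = 54 / 4199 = 0.01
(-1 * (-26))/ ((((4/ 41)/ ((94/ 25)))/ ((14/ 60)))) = 175357/ 750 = 233.81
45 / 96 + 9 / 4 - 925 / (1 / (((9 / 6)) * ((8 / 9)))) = -118139 / 96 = -1230.61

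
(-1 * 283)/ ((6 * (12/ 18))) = -70.75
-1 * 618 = -618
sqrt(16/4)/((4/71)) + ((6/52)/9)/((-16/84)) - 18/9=3477/104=33.43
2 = 2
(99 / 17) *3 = 297 / 17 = 17.47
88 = 88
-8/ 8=-1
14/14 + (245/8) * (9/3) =743/8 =92.88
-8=-8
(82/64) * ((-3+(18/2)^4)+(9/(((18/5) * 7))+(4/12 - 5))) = 11285455/1344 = 8396.92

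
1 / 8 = 0.12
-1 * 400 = -400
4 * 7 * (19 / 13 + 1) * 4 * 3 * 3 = 32256 / 13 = 2481.23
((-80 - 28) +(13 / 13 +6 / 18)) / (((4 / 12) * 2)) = -160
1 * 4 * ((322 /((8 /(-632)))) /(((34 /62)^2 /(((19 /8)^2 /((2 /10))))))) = -22062440995 /2312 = -9542578.29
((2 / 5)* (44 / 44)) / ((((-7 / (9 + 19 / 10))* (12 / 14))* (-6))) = 109 / 900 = 0.12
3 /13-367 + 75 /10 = -9341 /26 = -359.27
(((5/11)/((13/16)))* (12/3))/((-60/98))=-3.66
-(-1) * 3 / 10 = 3 / 10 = 0.30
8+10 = 18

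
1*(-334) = -334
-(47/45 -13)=538/45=11.96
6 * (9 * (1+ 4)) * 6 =1620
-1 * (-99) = 99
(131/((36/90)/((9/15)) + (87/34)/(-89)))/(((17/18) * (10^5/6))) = 944379/72387500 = 0.01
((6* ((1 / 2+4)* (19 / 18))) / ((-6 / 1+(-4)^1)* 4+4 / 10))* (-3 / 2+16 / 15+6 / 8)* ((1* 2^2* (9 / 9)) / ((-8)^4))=-361 / 1622016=-0.00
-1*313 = -313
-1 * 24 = -24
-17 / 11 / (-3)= 17 / 33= 0.52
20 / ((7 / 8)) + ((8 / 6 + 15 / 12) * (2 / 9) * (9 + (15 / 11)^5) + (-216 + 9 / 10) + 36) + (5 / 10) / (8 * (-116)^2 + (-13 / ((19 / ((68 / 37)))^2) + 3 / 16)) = -4271336616688832181677 / 28788536290907840370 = -148.37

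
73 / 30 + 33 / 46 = 3.15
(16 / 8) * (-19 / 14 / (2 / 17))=-323 / 14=-23.07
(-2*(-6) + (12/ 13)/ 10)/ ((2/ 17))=102.78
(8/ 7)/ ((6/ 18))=24/ 7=3.43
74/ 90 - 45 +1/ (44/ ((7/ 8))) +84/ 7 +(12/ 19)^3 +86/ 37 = -118915887923/ 4019922720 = -29.58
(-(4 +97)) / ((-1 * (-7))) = -101 / 7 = -14.43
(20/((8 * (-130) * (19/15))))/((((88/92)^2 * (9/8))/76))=-5290/4719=-1.12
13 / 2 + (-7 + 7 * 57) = 398.50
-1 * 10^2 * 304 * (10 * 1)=-304000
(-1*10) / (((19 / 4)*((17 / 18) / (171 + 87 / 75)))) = -383.76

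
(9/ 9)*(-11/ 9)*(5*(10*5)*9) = -2750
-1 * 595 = -595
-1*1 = -1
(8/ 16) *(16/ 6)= 4/ 3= 1.33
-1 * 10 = -10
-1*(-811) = 811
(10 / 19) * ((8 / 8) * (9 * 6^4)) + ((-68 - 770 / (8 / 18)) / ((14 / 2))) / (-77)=125806339 / 20482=6142.29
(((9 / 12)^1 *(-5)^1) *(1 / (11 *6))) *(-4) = 5 / 22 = 0.23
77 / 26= 2.96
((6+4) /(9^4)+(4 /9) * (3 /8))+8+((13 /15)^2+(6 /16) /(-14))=163362637 /18370800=8.89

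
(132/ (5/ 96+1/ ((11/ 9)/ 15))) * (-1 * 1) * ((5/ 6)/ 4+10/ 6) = -52272/ 2603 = -20.08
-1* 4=-4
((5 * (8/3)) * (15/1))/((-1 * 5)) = -40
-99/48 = -33/16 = -2.06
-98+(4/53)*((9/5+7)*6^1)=-24914/265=-94.02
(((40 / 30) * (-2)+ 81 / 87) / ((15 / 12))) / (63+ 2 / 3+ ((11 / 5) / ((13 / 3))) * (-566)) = 7852 / 1264951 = 0.01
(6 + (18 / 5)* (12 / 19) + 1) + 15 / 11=11116 / 1045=10.64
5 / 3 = 1.67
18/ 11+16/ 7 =302/ 77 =3.92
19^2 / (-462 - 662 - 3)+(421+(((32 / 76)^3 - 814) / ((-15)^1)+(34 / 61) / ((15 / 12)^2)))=16809000430616 / 35365175475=475.30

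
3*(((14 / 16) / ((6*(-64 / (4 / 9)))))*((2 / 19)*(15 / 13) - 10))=2135 / 71136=0.03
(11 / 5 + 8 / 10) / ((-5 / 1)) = -3 / 5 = -0.60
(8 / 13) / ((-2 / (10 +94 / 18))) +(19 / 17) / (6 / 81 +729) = -183325439 / 39153465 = -4.68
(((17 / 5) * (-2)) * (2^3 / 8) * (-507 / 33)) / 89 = 5746 / 4895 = 1.17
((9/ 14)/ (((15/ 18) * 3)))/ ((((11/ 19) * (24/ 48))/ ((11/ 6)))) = 57/ 35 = 1.63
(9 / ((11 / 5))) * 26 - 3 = 1137 / 11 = 103.36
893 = 893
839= 839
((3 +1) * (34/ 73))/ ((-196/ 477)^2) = 3867993/ 350546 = 11.03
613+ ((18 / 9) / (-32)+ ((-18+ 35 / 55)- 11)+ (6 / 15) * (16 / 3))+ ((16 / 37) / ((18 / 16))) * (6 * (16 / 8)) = 19253373 / 32560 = 591.32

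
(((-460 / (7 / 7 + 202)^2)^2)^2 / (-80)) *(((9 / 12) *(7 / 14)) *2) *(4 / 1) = -1679046000 / 2883821021683985761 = -0.00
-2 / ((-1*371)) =2 / 371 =0.01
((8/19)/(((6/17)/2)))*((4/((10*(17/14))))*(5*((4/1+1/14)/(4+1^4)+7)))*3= 8752/95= 92.13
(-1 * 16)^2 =256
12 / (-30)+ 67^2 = 22443 / 5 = 4488.60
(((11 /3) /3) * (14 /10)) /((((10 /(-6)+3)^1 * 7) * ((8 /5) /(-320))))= -110 /3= -36.67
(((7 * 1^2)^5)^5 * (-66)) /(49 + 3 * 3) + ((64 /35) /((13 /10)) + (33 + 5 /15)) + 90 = -12081687194552659790382697 /7917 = -1526043601686580749069.43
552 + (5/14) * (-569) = 4883/14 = 348.79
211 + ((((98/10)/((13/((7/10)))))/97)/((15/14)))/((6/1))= 598662151/2837250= 211.00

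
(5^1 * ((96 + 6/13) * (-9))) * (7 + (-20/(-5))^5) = -58179330/13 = -4475333.08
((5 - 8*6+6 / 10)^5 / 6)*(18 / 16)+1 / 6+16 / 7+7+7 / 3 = -1124108969559 / 43750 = -25693919.30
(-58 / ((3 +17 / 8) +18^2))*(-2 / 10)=464 / 13165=0.04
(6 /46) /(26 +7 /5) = 15 /3151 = 0.00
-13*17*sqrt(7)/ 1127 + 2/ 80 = 1/ 40 - 221*sqrt(7)/ 1127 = -0.49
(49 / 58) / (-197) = -49 / 11426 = -0.00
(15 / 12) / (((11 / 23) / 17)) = 1955 / 44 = 44.43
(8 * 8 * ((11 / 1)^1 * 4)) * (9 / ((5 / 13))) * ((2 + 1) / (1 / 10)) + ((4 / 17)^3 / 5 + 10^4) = 48806528144 / 24565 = 1986832.00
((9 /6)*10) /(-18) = -5 /6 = -0.83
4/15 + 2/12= 13/30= 0.43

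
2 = 2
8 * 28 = 224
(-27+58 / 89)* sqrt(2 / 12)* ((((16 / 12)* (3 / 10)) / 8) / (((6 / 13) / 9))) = -6097* sqrt(6) / 1424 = -10.49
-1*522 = -522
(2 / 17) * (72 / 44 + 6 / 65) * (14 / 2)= 17304 / 12155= 1.42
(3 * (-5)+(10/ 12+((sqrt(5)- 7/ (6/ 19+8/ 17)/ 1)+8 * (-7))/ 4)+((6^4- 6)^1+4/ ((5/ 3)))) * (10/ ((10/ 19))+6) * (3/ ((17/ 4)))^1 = 75 * sqrt(5)/ 17+5656765/ 254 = 22280.59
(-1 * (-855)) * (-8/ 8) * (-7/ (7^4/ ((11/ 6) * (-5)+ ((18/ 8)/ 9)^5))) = -8024745/ 351232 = -22.85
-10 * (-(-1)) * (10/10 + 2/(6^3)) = -545/54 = -10.09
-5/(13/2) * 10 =-100/13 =-7.69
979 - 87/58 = 1955/2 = 977.50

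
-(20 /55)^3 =-0.05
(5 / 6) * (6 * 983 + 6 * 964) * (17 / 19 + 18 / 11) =468165 / 19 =24640.26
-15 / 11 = -1.36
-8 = -8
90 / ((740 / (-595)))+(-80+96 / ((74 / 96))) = -2059 / 74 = -27.82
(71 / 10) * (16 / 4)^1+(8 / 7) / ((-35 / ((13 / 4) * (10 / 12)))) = 20809 / 735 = 28.31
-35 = -35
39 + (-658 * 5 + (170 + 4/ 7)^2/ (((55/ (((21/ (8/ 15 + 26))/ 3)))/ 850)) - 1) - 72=115300.68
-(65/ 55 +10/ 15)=-61/ 33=-1.85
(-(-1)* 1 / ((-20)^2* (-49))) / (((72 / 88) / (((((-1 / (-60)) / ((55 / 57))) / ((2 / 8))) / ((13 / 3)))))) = -19 / 19110000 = -0.00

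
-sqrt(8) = -2 *sqrt(2) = -2.83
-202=-202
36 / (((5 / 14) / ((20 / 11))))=2016 / 11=183.27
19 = 19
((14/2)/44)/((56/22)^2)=11/448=0.02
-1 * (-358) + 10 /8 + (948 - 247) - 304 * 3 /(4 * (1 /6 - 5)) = 128461 /116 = 1107.42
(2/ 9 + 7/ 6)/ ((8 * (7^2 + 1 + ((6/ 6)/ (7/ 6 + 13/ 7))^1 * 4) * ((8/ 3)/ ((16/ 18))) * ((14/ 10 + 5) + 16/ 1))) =15875/ 315366912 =0.00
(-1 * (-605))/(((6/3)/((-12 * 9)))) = -32670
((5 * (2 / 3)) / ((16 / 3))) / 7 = 5 / 56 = 0.09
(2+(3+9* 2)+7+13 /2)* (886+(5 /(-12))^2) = 9315457 /288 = 32345.34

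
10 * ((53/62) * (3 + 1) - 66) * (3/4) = -14550/31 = -469.35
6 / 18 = 1 / 3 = 0.33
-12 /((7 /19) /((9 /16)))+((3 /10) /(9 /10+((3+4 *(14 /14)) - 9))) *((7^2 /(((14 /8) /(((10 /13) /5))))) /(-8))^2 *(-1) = -949551 /52052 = -18.24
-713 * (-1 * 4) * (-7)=-19964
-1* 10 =-10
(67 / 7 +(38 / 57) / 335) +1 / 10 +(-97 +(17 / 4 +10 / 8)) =-115130 / 1407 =-81.83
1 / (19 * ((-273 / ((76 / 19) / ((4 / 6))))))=-2 / 1729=-0.00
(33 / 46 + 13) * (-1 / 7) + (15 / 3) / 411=-257731 / 132342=-1.95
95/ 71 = 1.34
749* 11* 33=271887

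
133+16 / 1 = 149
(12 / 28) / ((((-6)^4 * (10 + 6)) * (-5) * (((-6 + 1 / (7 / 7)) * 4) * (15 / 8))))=1 / 9072000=0.00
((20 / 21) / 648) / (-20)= -1 / 13608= -0.00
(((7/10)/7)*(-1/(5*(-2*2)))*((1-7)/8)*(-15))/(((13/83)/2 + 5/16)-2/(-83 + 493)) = 30627/210134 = 0.15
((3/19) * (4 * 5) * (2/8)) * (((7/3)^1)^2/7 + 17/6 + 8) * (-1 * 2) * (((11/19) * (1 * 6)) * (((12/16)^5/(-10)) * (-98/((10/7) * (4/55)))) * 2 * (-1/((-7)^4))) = 323433/272384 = 1.19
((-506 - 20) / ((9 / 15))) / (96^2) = -1315 / 13824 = -0.10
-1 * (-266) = 266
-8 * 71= -568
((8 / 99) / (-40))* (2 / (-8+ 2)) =1 / 1485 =0.00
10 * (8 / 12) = 20 / 3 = 6.67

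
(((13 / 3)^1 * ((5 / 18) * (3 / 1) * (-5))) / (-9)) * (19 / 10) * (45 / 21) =6175 / 756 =8.17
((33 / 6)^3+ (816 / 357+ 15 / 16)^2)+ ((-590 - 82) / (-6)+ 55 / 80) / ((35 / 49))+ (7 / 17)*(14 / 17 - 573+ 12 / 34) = 1795748261 / 18126080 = 99.07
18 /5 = 3.60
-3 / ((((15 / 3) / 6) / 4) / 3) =-43.20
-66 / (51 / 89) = -1958 / 17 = -115.18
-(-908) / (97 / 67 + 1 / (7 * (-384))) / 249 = 54509056 / 21635527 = 2.52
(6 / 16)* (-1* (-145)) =435 / 8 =54.38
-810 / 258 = -135 / 43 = -3.14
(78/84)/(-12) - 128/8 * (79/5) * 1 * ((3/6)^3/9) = -9043/2520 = -3.59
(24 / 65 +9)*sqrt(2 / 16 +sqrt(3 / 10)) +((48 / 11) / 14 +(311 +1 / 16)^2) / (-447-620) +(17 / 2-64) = -3074651949 / 21032704 +609*sqrt(50 +40*sqrt(30)) / 1300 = -138.50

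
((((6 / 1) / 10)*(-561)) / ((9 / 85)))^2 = 10106041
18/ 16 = 9/ 8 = 1.12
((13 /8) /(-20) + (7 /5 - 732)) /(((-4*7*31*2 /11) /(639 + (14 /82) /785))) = 13224070462889 /4469852800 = 2958.50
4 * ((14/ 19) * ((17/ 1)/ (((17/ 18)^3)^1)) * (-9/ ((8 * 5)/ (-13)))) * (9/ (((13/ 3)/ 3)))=29760696/ 27455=1083.98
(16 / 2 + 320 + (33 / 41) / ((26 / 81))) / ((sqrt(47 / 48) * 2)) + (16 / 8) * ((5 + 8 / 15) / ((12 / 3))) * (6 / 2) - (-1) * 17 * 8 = 1443 / 10 + 352321 * sqrt(141) / 25051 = 311.30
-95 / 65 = -19 / 13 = -1.46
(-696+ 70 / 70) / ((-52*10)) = 139 / 104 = 1.34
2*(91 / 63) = 26 / 9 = 2.89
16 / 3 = 5.33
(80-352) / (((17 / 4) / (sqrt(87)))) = -64 * sqrt(87) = -596.95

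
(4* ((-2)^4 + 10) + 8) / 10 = 56 / 5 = 11.20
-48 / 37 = -1.30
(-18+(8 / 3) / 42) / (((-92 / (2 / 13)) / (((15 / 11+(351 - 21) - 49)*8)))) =14039120 / 207207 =67.75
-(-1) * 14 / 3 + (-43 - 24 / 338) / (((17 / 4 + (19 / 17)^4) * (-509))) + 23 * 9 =35346296839181 / 166978889961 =211.68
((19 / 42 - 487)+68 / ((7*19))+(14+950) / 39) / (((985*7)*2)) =-1595239 / 47685820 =-0.03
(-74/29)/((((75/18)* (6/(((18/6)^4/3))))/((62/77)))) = -123876/55825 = -2.22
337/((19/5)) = 1685/19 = 88.68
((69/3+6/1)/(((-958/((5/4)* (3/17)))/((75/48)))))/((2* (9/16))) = -0.01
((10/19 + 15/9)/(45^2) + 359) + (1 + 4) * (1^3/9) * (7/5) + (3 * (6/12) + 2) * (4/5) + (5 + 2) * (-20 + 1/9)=5156188/23085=223.36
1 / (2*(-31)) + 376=23311 / 62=375.98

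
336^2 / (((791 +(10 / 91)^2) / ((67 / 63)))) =994249984 / 6550371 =151.79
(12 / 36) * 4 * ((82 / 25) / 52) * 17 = 1.43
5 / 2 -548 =-1091 / 2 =-545.50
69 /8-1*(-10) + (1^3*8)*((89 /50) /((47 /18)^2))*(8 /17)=147266941 /7510600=19.61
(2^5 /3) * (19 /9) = 608 /27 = 22.52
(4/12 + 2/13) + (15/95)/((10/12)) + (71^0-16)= -53068/3705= -14.32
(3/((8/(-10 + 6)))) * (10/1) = -15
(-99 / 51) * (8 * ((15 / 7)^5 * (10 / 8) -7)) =-219534414 / 285719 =-768.36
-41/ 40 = -1.02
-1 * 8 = -8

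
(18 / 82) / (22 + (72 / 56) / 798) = 16758 / 1679647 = 0.01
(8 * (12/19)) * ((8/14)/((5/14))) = 768/95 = 8.08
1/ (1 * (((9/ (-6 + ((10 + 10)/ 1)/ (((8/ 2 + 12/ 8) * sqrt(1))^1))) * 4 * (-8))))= 13/ 1584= 0.01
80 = 80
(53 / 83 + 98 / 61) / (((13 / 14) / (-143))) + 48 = -1507494 / 5063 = -297.75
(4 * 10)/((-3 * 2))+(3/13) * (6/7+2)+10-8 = -1094/273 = -4.01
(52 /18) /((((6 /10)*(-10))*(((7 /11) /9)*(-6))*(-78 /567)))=-33 /4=-8.25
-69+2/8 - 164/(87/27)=-119.65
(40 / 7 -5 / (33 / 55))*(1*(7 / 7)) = -55 / 21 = -2.62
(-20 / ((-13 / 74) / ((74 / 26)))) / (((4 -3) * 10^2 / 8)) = 21904 / 845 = 25.92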